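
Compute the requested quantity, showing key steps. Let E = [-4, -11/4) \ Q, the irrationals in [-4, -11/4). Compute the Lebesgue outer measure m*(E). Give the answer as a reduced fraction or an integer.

The interval I = [-4, -11/4) has m(I) = -11/4 - (-4) = 5/4 (endpoints are measure-zero, so open/closed/half-open agree). Write I = (I cap Q) u (I \ Q). The rationals in I are countable, so m*(I cap Q) = 0 (cover each rational by intervals whose total length is arbitrarily small). By countable subadditivity m*(I) <= m*(I cap Q) + m*(I \ Q), hence m*(I \ Q) >= m(I) = 5/4. The reverse inequality m*(I \ Q) <= m*(I) = 5/4 is trivial since (I \ Q) is a subset of I. Therefore m*(I \ Q) = 5/4.

5/4


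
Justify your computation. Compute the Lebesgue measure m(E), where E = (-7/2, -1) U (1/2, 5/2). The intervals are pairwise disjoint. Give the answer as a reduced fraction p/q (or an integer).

For pairwise disjoint intervals, m(union_i I_i) = sum_i m(I_i),
and m is invariant under swapping open/closed endpoints (single points have measure 0).
So m(E) = sum_i (b_i - a_i).
  I_1 has length -1 - (-7/2) = 5/2.
  I_2 has length 5/2 - 1/2 = 2.
Summing:
  m(E) = 5/2 + 2 = 9/2.

9/2


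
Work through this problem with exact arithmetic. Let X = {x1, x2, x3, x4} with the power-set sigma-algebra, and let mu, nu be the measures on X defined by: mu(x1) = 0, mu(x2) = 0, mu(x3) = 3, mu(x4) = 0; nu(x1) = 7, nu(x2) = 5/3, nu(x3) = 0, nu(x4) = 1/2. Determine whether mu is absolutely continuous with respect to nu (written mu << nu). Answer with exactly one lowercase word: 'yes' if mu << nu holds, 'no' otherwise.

mu << nu means: every nu-null measurable set is also mu-null; equivalently, for every atom x, if nu({x}) = 0 then mu({x}) = 0.
Checking each atom:
  x1: nu = 7 > 0 -> no constraint.
  x2: nu = 5/3 > 0 -> no constraint.
  x3: nu = 0, mu = 3 > 0 -> violates mu << nu.
  x4: nu = 1/2 > 0 -> no constraint.
The atom(s) x3 violate the condition (nu = 0 but mu > 0). Therefore mu is NOT absolutely continuous w.r.t. nu.

no


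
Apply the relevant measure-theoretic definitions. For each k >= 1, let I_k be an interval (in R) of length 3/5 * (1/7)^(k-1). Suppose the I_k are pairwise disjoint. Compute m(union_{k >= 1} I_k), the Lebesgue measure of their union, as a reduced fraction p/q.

By countable additivity of the Lebesgue measure on pairwise disjoint measurable sets,
  m(union_{k >= 1} I_k) = sum_{k >= 1} m(I_k) = sum_{k >= 1} a * r^(k-1),
  with a = 3/5 and r = 1/7.
Since 0 < r = 1/7 < 1, the geometric series converges:
  sum_{k >= 1} a * r^(k-1) = a / (1 - r).
  = 3/5 / (1 - 1/7)
  = 3/5 / (6/7)
  = 7/10.

7/10


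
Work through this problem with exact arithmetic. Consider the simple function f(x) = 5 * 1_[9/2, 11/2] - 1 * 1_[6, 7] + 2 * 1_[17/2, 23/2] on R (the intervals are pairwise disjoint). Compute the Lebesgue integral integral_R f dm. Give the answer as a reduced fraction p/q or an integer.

For a simple function f = sum_i c_i * 1_{A_i} with disjoint A_i,
  integral f dm = sum_i c_i * m(A_i).
Lengths of the A_i:
  m(A_1) = 11/2 - 9/2 = 1.
  m(A_2) = 7 - 6 = 1.
  m(A_3) = 23/2 - 17/2 = 3.
Contributions c_i * m(A_i):
  (5) * (1) = 5.
  (-1) * (1) = -1.
  (2) * (3) = 6.
Total: 5 - 1 + 6 = 10.

10


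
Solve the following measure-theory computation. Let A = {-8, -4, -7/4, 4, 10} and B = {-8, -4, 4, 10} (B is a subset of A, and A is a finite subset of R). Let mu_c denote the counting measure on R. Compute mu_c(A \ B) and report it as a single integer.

Counting measure assigns mu_c(E) = |E| (number of elements) when E is finite. For B subset A, A \ B is the set of elements of A not in B, so |A \ B| = |A| - |B|.
|A| = 5, |B| = 4, so mu_c(A \ B) = 5 - 4 = 1.

1


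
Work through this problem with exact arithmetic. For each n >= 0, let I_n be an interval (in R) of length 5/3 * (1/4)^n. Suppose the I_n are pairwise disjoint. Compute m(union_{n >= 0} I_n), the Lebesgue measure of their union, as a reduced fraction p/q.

By countable additivity of the Lebesgue measure on pairwise disjoint measurable sets,
  m(union_{n >= 0} I_n) = sum_{n >= 0} m(I_n) = sum_{n >= 0} a * r^n,
  with a = 5/3 and r = 1/4.
Since 0 < r = 1/4 < 1, the geometric series converges:
  sum_{n >= 0} a * r^n = a / (1 - r).
  = 5/3 / (1 - 1/4)
  = 5/3 / (3/4)
  = 20/9.

20/9


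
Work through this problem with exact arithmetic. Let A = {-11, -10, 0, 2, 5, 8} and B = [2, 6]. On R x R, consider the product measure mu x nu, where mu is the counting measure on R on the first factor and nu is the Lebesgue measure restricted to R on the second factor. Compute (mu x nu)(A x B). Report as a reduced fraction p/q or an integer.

For a measurable rectangle A x B, the product measure satisfies
  (mu x nu)(A x B) = mu(A) * nu(B).
  mu(A) = 6.
  nu(B) = 4.
  (mu x nu)(A x B) = 6 * 4 = 24.

24


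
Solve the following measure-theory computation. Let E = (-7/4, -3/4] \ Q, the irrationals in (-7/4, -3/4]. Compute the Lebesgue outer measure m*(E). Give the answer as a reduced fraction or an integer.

The interval I = (-7/4, -3/4] has m(I) = -3/4 - (-7/4) = 1 (endpoints are measure-zero, so open/closed/half-open agree). Write I = (I cap Q) u (I \ Q). The rationals in I are countable, so m*(I cap Q) = 0 (cover each rational by intervals whose total length is arbitrarily small). By countable subadditivity m*(I) <= m*(I cap Q) + m*(I \ Q), hence m*(I \ Q) >= m(I) = 1. The reverse inequality m*(I \ Q) <= m*(I) = 1 is trivial since (I \ Q) is a subset of I. Therefore m*(I \ Q) = 1.

1


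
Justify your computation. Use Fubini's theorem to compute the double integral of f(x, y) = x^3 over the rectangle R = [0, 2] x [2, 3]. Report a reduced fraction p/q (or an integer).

f(x, y) is a tensor product of a function of x and a function of y, and both factors are bounded continuous (hence Lebesgue integrable) on the rectangle, so Fubini's theorem applies:
  integral_R f d(m x m) = (integral_a1^b1 x^3 dx) * (integral_a2^b2 1 dy).
Inner integral in x: integral_{0}^{2} x^3 dx = (2^4 - 0^4)/4
  = 4.
Inner integral in y: integral_{2}^{3} 1 dy = (3^1 - 2^1)/1
  = 1.
Product: (4) * (1) = 4.

4


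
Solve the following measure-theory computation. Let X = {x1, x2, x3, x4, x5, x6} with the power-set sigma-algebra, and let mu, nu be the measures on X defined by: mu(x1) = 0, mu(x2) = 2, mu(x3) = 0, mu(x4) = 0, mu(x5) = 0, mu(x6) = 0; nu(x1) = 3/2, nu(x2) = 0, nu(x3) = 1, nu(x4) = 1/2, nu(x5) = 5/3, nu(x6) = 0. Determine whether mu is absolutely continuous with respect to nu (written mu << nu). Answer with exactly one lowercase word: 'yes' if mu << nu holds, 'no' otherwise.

mu << nu means: every nu-null measurable set is also mu-null; equivalently, for every atom x, if nu({x}) = 0 then mu({x}) = 0.
Checking each atom:
  x1: nu = 3/2 > 0 -> no constraint.
  x2: nu = 0, mu = 2 > 0 -> violates mu << nu.
  x3: nu = 1 > 0 -> no constraint.
  x4: nu = 1/2 > 0 -> no constraint.
  x5: nu = 5/3 > 0 -> no constraint.
  x6: nu = 0, mu = 0 -> consistent with mu << nu.
The atom(s) x2 violate the condition (nu = 0 but mu > 0). Therefore mu is NOT absolutely continuous w.r.t. nu.

no


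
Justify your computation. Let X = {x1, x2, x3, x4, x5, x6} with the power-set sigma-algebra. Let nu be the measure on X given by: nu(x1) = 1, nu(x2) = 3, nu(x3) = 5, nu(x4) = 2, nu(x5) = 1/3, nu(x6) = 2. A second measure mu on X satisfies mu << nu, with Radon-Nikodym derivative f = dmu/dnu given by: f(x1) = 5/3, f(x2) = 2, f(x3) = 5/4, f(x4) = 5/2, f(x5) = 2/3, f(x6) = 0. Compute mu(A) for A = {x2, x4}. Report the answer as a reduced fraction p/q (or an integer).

By the defining property of the Radon-Nikodym derivative, for every measurable set A,
  mu(A) = integral_A f dnu.
Since nu is a discrete measure concentrated on the atoms of X, the integral over A reduces to the sum
  mu(A) = sum_{x in A} f(x) * nu({x}).
Computing each term:
  x2: f(x2) * nu(x2) = 2 * 3 = 6.
  x4: f(x4) * nu(x4) = 5/2 * 2 = 5.
Summing: mu(A) = 6 + 5 = 11.

11


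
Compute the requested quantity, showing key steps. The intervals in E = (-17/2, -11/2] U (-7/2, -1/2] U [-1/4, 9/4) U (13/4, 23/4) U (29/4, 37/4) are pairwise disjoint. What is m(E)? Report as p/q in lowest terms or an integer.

For pairwise disjoint intervals, m(union_i I_i) = sum_i m(I_i),
and m is invariant under swapping open/closed endpoints (single points have measure 0).
So m(E) = sum_i (b_i - a_i).
  I_1 has length -11/2 - (-17/2) = 3.
  I_2 has length -1/2 - (-7/2) = 3.
  I_3 has length 9/4 - (-1/4) = 5/2.
  I_4 has length 23/4 - 13/4 = 5/2.
  I_5 has length 37/4 - 29/4 = 2.
Summing:
  m(E) = 3 + 3 + 5/2 + 5/2 + 2 = 13.

13


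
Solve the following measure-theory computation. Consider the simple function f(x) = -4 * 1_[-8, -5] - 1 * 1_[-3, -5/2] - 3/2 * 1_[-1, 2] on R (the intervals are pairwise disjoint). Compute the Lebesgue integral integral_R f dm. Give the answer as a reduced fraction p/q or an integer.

For a simple function f = sum_i c_i * 1_{A_i} with disjoint A_i,
  integral f dm = sum_i c_i * m(A_i).
Lengths of the A_i:
  m(A_1) = -5 - (-8) = 3.
  m(A_2) = -5/2 - (-3) = 1/2.
  m(A_3) = 2 - (-1) = 3.
Contributions c_i * m(A_i):
  (-4) * (3) = -12.
  (-1) * (1/2) = -1/2.
  (-3/2) * (3) = -9/2.
Total: -12 - 1/2 - 9/2 = -17.

-17


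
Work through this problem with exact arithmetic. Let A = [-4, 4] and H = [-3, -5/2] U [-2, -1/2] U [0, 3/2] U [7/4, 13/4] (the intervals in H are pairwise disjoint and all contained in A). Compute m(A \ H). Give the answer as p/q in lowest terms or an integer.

The ambient interval has length m(A) = 4 - (-4) = 8.
Since the holes are disjoint and sit inside A, by finite additivity
  m(H) = sum_i (b_i - a_i), and m(A \ H) = m(A) - m(H).
Computing the hole measures:
  m(H_1) = -5/2 - (-3) = 1/2.
  m(H_2) = -1/2 - (-2) = 3/2.
  m(H_3) = 3/2 - 0 = 3/2.
  m(H_4) = 13/4 - 7/4 = 3/2.
Summed: m(H) = 1/2 + 3/2 + 3/2 + 3/2 = 5.
So m(A \ H) = 8 - 5 = 3.

3


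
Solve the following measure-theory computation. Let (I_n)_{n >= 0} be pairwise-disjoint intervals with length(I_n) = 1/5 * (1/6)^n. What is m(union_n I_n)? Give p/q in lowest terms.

By countable additivity of the Lebesgue measure on pairwise disjoint measurable sets,
  m(union_{n >= 0} I_n) = sum_{n >= 0} m(I_n) = sum_{n >= 0} a * r^n,
  with a = 1/5 and r = 1/6.
Since 0 < r = 1/6 < 1, the geometric series converges:
  sum_{n >= 0} a * r^n = a / (1 - r).
  = 1/5 / (1 - 1/6)
  = 1/5 / (5/6)
  = 6/25.

6/25


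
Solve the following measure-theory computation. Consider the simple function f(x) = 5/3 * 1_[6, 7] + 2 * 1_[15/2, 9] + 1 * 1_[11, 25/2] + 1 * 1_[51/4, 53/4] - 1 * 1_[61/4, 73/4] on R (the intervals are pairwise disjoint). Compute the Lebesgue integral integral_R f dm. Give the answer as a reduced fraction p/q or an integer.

For a simple function f = sum_i c_i * 1_{A_i} with disjoint A_i,
  integral f dm = sum_i c_i * m(A_i).
Lengths of the A_i:
  m(A_1) = 7 - 6 = 1.
  m(A_2) = 9 - 15/2 = 3/2.
  m(A_3) = 25/2 - 11 = 3/2.
  m(A_4) = 53/4 - 51/4 = 1/2.
  m(A_5) = 73/4 - 61/4 = 3.
Contributions c_i * m(A_i):
  (5/3) * (1) = 5/3.
  (2) * (3/2) = 3.
  (1) * (3/2) = 3/2.
  (1) * (1/2) = 1/2.
  (-1) * (3) = -3.
Total: 5/3 + 3 + 3/2 + 1/2 - 3 = 11/3.

11/3


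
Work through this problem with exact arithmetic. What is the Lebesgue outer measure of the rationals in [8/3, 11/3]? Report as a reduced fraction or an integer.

Q cap [8/3, 11/3] is countable; list its elements as q_1, q_2, ... . Fix eps > 0 and cover the k-th point by an interval of length eps * 2^(-k). The cover has total length eps * sum_{k>=1} 2^(-k) = eps, so by definition of outer measure m*(Q cap [8/3, 11/3]) <= eps. Since eps was arbitrary and m* >= 0, the outer measure is 0.

0


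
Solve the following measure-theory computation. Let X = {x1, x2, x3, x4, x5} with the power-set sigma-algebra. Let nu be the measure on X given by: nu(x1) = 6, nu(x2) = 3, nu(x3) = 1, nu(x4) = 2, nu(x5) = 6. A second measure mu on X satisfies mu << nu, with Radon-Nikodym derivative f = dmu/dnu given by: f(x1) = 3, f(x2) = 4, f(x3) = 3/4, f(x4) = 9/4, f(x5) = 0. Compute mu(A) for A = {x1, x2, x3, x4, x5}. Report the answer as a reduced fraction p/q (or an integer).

By the defining property of the Radon-Nikodym derivative, for every measurable set A,
  mu(A) = integral_A f dnu.
Since nu is a discrete measure concentrated on the atoms of X, the integral over A reduces to the sum
  mu(A) = sum_{x in A} f(x) * nu({x}).
Computing each term:
  x1: f(x1) * nu(x1) = 3 * 6 = 18.
  x2: f(x2) * nu(x2) = 4 * 3 = 12.
  x3: f(x3) * nu(x3) = 3/4 * 1 = 3/4.
  x4: f(x4) * nu(x4) = 9/4 * 2 = 9/2.
  x5: f(x5) * nu(x5) = 0 * 6 = 0.
Summing: mu(A) = 18 + 12 + 3/4 + 9/2 + 0 = 141/4.

141/4


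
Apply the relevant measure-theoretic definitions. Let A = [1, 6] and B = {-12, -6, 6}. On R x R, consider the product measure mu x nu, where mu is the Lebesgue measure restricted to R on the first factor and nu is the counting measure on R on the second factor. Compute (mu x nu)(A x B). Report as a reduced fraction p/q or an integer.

For a measurable rectangle A x B, the product measure satisfies
  (mu x nu)(A x B) = mu(A) * nu(B).
  mu(A) = 5.
  nu(B) = 3.
  (mu x nu)(A x B) = 5 * 3 = 15.

15


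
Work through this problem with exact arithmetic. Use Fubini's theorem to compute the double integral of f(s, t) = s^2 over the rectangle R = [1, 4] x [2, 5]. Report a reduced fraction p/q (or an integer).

f(s, t) is a tensor product of a function of s and a function of t, and both factors are bounded continuous (hence Lebesgue integrable) on the rectangle, so Fubini's theorem applies:
  integral_R f d(m x m) = (integral_a1^b1 s^2 ds) * (integral_a2^b2 1 dt).
Inner integral in s: integral_{1}^{4} s^2 ds = (4^3 - 1^3)/3
  = 21.
Inner integral in t: integral_{2}^{5} 1 dt = (5^1 - 2^1)/1
  = 3.
Product: (21) * (3) = 63.

63


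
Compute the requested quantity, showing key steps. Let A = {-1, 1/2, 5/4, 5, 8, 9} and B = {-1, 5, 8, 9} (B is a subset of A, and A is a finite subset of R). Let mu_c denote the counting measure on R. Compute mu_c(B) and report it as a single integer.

Counting measure assigns mu_c(E) = |E| (number of elements) when E is finite.
B has 4 element(s), so mu_c(B) = 4.

4


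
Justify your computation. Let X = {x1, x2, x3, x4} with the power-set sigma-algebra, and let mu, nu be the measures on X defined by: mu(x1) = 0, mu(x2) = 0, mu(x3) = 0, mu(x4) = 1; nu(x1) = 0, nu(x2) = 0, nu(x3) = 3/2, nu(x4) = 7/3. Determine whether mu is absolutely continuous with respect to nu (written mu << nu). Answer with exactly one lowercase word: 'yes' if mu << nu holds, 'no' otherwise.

mu << nu means: every nu-null measurable set is also mu-null; equivalently, for every atom x, if nu({x}) = 0 then mu({x}) = 0.
Checking each atom:
  x1: nu = 0, mu = 0 -> consistent with mu << nu.
  x2: nu = 0, mu = 0 -> consistent with mu << nu.
  x3: nu = 3/2 > 0 -> no constraint.
  x4: nu = 7/3 > 0 -> no constraint.
No atom violates the condition. Therefore mu << nu.

yes


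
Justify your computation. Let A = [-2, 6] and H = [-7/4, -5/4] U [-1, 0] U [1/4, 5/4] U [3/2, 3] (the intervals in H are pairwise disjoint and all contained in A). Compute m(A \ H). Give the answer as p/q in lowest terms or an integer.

The ambient interval has length m(A) = 6 - (-2) = 8.
Since the holes are disjoint and sit inside A, by finite additivity
  m(H) = sum_i (b_i - a_i), and m(A \ H) = m(A) - m(H).
Computing the hole measures:
  m(H_1) = -5/4 - (-7/4) = 1/2.
  m(H_2) = 0 - (-1) = 1.
  m(H_3) = 5/4 - 1/4 = 1.
  m(H_4) = 3 - 3/2 = 3/2.
Summed: m(H) = 1/2 + 1 + 1 + 3/2 = 4.
So m(A \ H) = 8 - 4 = 4.

4


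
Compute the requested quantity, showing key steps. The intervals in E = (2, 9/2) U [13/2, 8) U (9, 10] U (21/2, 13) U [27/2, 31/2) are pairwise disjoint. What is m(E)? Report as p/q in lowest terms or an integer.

For pairwise disjoint intervals, m(union_i I_i) = sum_i m(I_i),
and m is invariant under swapping open/closed endpoints (single points have measure 0).
So m(E) = sum_i (b_i - a_i).
  I_1 has length 9/2 - 2 = 5/2.
  I_2 has length 8 - 13/2 = 3/2.
  I_3 has length 10 - 9 = 1.
  I_4 has length 13 - 21/2 = 5/2.
  I_5 has length 31/2 - 27/2 = 2.
Summing:
  m(E) = 5/2 + 3/2 + 1 + 5/2 + 2 = 19/2.

19/2


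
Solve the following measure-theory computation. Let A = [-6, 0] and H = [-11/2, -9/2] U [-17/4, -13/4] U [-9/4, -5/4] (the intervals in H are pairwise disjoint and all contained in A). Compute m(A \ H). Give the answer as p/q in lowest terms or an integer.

The ambient interval has length m(A) = 0 - (-6) = 6.
Since the holes are disjoint and sit inside A, by finite additivity
  m(H) = sum_i (b_i - a_i), and m(A \ H) = m(A) - m(H).
Computing the hole measures:
  m(H_1) = -9/2 - (-11/2) = 1.
  m(H_2) = -13/4 - (-17/4) = 1.
  m(H_3) = -5/4 - (-9/4) = 1.
Summed: m(H) = 1 + 1 + 1 = 3.
So m(A \ H) = 6 - 3 = 3.

3


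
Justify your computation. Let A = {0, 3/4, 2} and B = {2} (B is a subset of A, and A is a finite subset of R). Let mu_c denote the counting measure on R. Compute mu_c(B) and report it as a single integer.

Counting measure assigns mu_c(E) = |E| (number of elements) when E is finite.
B has 1 element(s), so mu_c(B) = 1.

1


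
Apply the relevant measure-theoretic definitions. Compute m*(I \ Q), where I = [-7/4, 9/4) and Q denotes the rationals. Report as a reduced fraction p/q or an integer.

The interval I = [-7/4, 9/4) has m(I) = 9/4 - (-7/4) = 4 (endpoints are measure-zero, so open/closed/half-open agree). Write I = (I cap Q) u (I \ Q). The rationals in I are countable, so m*(I cap Q) = 0 (cover each rational by intervals whose total length is arbitrarily small). By countable subadditivity m*(I) <= m*(I cap Q) + m*(I \ Q), hence m*(I \ Q) >= m(I) = 4. The reverse inequality m*(I \ Q) <= m*(I) = 4 is trivial since (I \ Q) is a subset of I. Therefore m*(I \ Q) = 4.

4


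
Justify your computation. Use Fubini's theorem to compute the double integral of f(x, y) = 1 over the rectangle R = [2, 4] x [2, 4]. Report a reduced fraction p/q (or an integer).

f(x, y) is a tensor product of a function of x and a function of y, and both factors are bounded continuous (hence Lebesgue integrable) on the rectangle, so Fubini's theorem applies:
  integral_R f d(m x m) = (integral_a1^b1 1 dx) * (integral_a2^b2 1 dy).
Inner integral in x: integral_{2}^{4} 1 dx = (4^1 - 2^1)/1
  = 2.
Inner integral in y: integral_{2}^{4} 1 dy = (4^1 - 2^1)/1
  = 2.
Product: (2) * (2) = 4.

4


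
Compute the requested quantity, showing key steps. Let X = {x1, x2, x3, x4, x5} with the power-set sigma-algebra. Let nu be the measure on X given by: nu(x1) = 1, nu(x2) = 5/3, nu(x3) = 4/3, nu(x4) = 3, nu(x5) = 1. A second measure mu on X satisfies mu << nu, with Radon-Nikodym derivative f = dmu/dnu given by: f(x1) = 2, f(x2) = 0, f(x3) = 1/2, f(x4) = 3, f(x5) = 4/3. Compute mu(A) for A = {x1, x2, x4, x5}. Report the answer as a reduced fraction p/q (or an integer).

By the defining property of the Radon-Nikodym derivative, for every measurable set A,
  mu(A) = integral_A f dnu.
Since nu is a discrete measure concentrated on the atoms of X, the integral over A reduces to the sum
  mu(A) = sum_{x in A} f(x) * nu({x}).
Computing each term:
  x1: f(x1) * nu(x1) = 2 * 1 = 2.
  x2: f(x2) * nu(x2) = 0 * 5/3 = 0.
  x4: f(x4) * nu(x4) = 3 * 3 = 9.
  x5: f(x5) * nu(x5) = 4/3 * 1 = 4/3.
Summing: mu(A) = 2 + 0 + 9 + 4/3 = 37/3.

37/3


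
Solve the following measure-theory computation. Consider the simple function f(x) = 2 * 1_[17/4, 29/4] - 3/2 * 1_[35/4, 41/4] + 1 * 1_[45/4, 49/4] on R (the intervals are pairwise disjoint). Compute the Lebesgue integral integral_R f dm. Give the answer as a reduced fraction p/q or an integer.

For a simple function f = sum_i c_i * 1_{A_i} with disjoint A_i,
  integral f dm = sum_i c_i * m(A_i).
Lengths of the A_i:
  m(A_1) = 29/4 - 17/4 = 3.
  m(A_2) = 41/4 - 35/4 = 3/2.
  m(A_3) = 49/4 - 45/4 = 1.
Contributions c_i * m(A_i):
  (2) * (3) = 6.
  (-3/2) * (3/2) = -9/4.
  (1) * (1) = 1.
Total: 6 - 9/4 + 1 = 19/4.

19/4


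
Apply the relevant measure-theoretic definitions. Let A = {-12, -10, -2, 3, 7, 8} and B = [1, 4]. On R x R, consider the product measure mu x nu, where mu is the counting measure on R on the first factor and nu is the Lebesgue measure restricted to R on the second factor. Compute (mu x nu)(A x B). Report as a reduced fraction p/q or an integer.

For a measurable rectangle A x B, the product measure satisfies
  (mu x nu)(A x B) = mu(A) * nu(B).
  mu(A) = 6.
  nu(B) = 3.
  (mu x nu)(A x B) = 6 * 3 = 18.

18


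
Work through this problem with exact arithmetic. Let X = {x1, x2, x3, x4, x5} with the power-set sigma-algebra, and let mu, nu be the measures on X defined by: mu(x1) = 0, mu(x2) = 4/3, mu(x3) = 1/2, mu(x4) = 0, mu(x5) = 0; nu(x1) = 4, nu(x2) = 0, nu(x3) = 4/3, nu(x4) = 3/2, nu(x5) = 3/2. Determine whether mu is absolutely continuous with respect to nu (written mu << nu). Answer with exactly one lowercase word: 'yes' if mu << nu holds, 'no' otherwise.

mu << nu means: every nu-null measurable set is also mu-null; equivalently, for every atom x, if nu({x}) = 0 then mu({x}) = 0.
Checking each atom:
  x1: nu = 4 > 0 -> no constraint.
  x2: nu = 0, mu = 4/3 > 0 -> violates mu << nu.
  x3: nu = 4/3 > 0 -> no constraint.
  x4: nu = 3/2 > 0 -> no constraint.
  x5: nu = 3/2 > 0 -> no constraint.
The atom(s) x2 violate the condition (nu = 0 but mu > 0). Therefore mu is NOT absolutely continuous w.r.t. nu.

no


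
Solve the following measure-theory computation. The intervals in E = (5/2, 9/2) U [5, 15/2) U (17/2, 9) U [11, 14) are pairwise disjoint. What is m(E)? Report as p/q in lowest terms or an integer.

For pairwise disjoint intervals, m(union_i I_i) = sum_i m(I_i),
and m is invariant under swapping open/closed endpoints (single points have measure 0).
So m(E) = sum_i (b_i - a_i).
  I_1 has length 9/2 - 5/2 = 2.
  I_2 has length 15/2 - 5 = 5/2.
  I_3 has length 9 - 17/2 = 1/2.
  I_4 has length 14 - 11 = 3.
Summing:
  m(E) = 2 + 5/2 + 1/2 + 3 = 8.

8


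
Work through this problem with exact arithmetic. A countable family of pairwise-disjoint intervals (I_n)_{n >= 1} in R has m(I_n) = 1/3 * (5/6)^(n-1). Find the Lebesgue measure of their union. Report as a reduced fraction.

By countable additivity of the Lebesgue measure on pairwise disjoint measurable sets,
  m(union_{n >= 1} I_n) = sum_{n >= 1} m(I_n) = sum_{n >= 1} a * r^(n-1),
  with a = 1/3 and r = 5/6.
Since 0 < r = 5/6 < 1, the geometric series converges:
  sum_{n >= 1} a * r^(n-1) = a / (1 - r).
  = 1/3 / (1 - 5/6)
  = 1/3 / (1/6)
  = 2.

2


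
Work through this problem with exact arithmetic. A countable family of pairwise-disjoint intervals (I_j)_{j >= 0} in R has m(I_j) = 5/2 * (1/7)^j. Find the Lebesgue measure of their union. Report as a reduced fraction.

By countable additivity of the Lebesgue measure on pairwise disjoint measurable sets,
  m(union_{j >= 0} I_j) = sum_{j >= 0} m(I_j) = sum_{j >= 0} a * r^j,
  with a = 5/2 and r = 1/7.
Since 0 < r = 1/7 < 1, the geometric series converges:
  sum_{j >= 0} a * r^j = a / (1 - r).
  = 5/2 / (1 - 1/7)
  = 5/2 / (6/7)
  = 35/12.

35/12


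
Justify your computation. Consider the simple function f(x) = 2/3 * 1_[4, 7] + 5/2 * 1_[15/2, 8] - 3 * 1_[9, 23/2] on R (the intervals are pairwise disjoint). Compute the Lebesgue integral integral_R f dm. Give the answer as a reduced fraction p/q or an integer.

For a simple function f = sum_i c_i * 1_{A_i} with disjoint A_i,
  integral f dm = sum_i c_i * m(A_i).
Lengths of the A_i:
  m(A_1) = 7 - 4 = 3.
  m(A_2) = 8 - 15/2 = 1/2.
  m(A_3) = 23/2 - 9 = 5/2.
Contributions c_i * m(A_i):
  (2/3) * (3) = 2.
  (5/2) * (1/2) = 5/4.
  (-3) * (5/2) = -15/2.
Total: 2 + 5/4 - 15/2 = -17/4.

-17/4


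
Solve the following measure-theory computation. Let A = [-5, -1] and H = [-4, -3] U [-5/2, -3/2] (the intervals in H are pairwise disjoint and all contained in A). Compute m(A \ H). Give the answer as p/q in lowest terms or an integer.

The ambient interval has length m(A) = -1 - (-5) = 4.
Since the holes are disjoint and sit inside A, by finite additivity
  m(H) = sum_i (b_i - a_i), and m(A \ H) = m(A) - m(H).
Computing the hole measures:
  m(H_1) = -3 - (-4) = 1.
  m(H_2) = -3/2 - (-5/2) = 1.
Summed: m(H) = 1 + 1 = 2.
So m(A \ H) = 4 - 2 = 2.

2


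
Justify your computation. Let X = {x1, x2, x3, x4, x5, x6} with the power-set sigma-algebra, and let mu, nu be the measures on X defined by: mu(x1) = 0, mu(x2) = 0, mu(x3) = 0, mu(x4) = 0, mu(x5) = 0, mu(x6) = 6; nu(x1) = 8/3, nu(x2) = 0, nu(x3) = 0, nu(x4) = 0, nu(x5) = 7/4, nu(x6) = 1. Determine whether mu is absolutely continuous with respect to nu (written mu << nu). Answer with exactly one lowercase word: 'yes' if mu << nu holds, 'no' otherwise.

mu << nu means: every nu-null measurable set is also mu-null; equivalently, for every atom x, if nu({x}) = 0 then mu({x}) = 0.
Checking each atom:
  x1: nu = 8/3 > 0 -> no constraint.
  x2: nu = 0, mu = 0 -> consistent with mu << nu.
  x3: nu = 0, mu = 0 -> consistent with mu << nu.
  x4: nu = 0, mu = 0 -> consistent with mu << nu.
  x5: nu = 7/4 > 0 -> no constraint.
  x6: nu = 1 > 0 -> no constraint.
No atom violates the condition. Therefore mu << nu.

yes


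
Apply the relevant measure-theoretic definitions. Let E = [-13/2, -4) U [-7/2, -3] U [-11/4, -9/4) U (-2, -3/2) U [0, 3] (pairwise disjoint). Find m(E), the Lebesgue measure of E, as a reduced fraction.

For pairwise disjoint intervals, m(union_i I_i) = sum_i m(I_i),
and m is invariant under swapping open/closed endpoints (single points have measure 0).
So m(E) = sum_i (b_i - a_i).
  I_1 has length -4 - (-13/2) = 5/2.
  I_2 has length -3 - (-7/2) = 1/2.
  I_3 has length -9/4 - (-11/4) = 1/2.
  I_4 has length -3/2 - (-2) = 1/2.
  I_5 has length 3 - 0 = 3.
Summing:
  m(E) = 5/2 + 1/2 + 1/2 + 1/2 + 3 = 7.

7


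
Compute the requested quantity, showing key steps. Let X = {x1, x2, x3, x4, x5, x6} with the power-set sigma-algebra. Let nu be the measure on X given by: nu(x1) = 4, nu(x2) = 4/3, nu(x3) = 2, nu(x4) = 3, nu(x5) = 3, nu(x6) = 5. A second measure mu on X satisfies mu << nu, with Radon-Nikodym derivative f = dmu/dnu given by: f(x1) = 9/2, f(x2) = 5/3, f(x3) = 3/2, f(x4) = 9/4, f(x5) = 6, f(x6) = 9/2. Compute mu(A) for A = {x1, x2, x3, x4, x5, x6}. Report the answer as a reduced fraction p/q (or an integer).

By the defining property of the Radon-Nikodym derivative, for every measurable set A,
  mu(A) = integral_A f dnu.
Since nu is a discrete measure concentrated on the atoms of X, the integral over A reduces to the sum
  mu(A) = sum_{x in A} f(x) * nu({x}).
Computing each term:
  x1: f(x1) * nu(x1) = 9/2 * 4 = 18.
  x2: f(x2) * nu(x2) = 5/3 * 4/3 = 20/9.
  x3: f(x3) * nu(x3) = 3/2 * 2 = 3.
  x4: f(x4) * nu(x4) = 9/4 * 3 = 27/4.
  x5: f(x5) * nu(x5) = 6 * 3 = 18.
  x6: f(x6) * nu(x6) = 9/2 * 5 = 45/2.
Summing: mu(A) = 18 + 20/9 + 3 + 27/4 + 18 + 45/2 = 2537/36.

2537/36


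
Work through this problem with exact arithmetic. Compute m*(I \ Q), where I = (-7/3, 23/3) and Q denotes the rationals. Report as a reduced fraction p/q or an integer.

The interval I = (-7/3, 23/3) has m(I) = 23/3 - (-7/3) = 10 (endpoints are measure-zero, so open/closed/half-open agree). Write I = (I cap Q) u (I \ Q). The rationals in I are countable, so m*(I cap Q) = 0 (cover each rational by intervals whose total length is arbitrarily small). By countable subadditivity m*(I) <= m*(I cap Q) + m*(I \ Q), hence m*(I \ Q) >= m(I) = 10. The reverse inequality m*(I \ Q) <= m*(I) = 10 is trivial since (I \ Q) is a subset of I. Therefore m*(I \ Q) = 10.

10


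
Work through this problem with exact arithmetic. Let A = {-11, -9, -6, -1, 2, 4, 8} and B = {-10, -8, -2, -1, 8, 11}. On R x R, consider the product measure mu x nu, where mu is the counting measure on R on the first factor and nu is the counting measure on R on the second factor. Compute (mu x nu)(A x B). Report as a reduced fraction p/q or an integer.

For a measurable rectangle A x B, the product measure satisfies
  (mu x nu)(A x B) = mu(A) * nu(B).
  mu(A) = 7.
  nu(B) = 6.
  (mu x nu)(A x B) = 7 * 6 = 42.

42


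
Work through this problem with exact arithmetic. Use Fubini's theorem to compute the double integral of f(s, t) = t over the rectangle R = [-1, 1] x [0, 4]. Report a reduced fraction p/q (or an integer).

f(s, t) is a tensor product of a function of s and a function of t, and both factors are bounded continuous (hence Lebesgue integrable) on the rectangle, so Fubini's theorem applies:
  integral_R f d(m x m) = (integral_a1^b1 1 ds) * (integral_a2^b2 t dt).
Inner integral in s: integral_{-1}^{1} 1 ds = (1^1 - (-1)^1)/1
  = 2.
Inner integral in t: integral_{0}^{4} t dt = (4^2 - 0^2)/2
  = 8.
Product: (2) * (8) = 16.

16


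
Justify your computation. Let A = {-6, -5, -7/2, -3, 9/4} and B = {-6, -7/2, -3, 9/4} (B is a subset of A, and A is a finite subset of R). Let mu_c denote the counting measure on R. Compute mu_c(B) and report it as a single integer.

Counting measure assigns mu_c(E) = |E| (number of elements) when E is finite.
B has 4 element(s), so mu_c(B) = 4.

4


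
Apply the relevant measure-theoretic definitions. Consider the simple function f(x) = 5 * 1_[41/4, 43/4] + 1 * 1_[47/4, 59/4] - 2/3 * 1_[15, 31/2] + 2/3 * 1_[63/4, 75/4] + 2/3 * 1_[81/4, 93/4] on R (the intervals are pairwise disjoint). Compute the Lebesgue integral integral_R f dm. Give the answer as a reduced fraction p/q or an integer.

For a simple function f = sum_i c_i * 1_{A_i} with disjoint A_i,
  integral f dm = sum_i c_i * m(A_i).
Lengths of the A_i:
  m(A_1) = 43/4 - 41/4 = 1/2.
  m(A_2) = 59/4 - 47/4 = 3.
  m(A_3) = 31/2 - 15 = 1/2.
  m(A_4) = 75/4 - 63/4 = 3.
  m(A_5) = 93/4 - 81/4 = 3.
Contributions c_i * m(A_i):
  (5) * (1/2) = 5/2.
  (1) * (3) = 3.
  (-2/3) * (1/2) = -1/3.
  (2/3) * (3) = 2.
  (2/3) * (3) = 2.
Total: 5/2 + 3 - 1/3 + 2 + 2 = 55/6.

55/6


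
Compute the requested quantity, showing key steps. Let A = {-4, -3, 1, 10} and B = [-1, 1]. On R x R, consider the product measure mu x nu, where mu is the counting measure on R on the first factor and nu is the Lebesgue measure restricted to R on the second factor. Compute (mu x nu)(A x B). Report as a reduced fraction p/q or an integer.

For a measurable rectangle A x B, the product measure satisfies
  (mu x nu)(A x B) = mu(A) * nu(B).
  mu(A) = 4.
  nu(B) = 2.
  (mu x nu)(A x B) = 4 * 2 = 8.

8


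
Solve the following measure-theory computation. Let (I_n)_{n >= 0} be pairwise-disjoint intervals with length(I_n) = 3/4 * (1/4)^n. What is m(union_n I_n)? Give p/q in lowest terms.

By countable additivity of the Lebesgue measure on pairwise disjoint measurable sets,
  m(union_{n >= 0} I_n) = sum_{n >= 0} m(I_n) = sum_{n >= 0} a * r^n,
  with a = 3/4 and r = 1/4.
Since 0 < r = 1/4 < 1, the geometric series converges:
  sum_{n >= 0} a * r^n = a / (1 - r).
  = 3/4 / (1 - 1/4)
  = 3/4 / (3/4)
  = 1.

1


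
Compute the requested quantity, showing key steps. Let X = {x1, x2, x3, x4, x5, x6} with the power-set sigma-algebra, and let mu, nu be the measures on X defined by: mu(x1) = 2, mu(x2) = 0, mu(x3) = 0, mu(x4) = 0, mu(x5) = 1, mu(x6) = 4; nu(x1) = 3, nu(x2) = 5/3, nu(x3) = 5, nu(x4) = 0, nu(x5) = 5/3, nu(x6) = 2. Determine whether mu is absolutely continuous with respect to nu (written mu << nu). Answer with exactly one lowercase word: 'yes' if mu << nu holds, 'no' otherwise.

mu << nu means: every nu-null measurable set is also mu-null; equivalently, for every atom x, if nu({x}) = 0 then mu({x}) = 0.
Checking each atom:
  x1: nu = 3 > 0 -> no constraint.
  x2: nu = 5/3 > 0 -> no constraint.
  x3: nu = 5 > 0 -> no constraint.
  x4: nu = 0, mu = 0 -> consistent with mu << nu.
  x5: nu = 5/3 > 0 -> no constraint.
  x6: nu = 2 > 0 -> no constraint.
No atom violates the condition. Therefore mu << nu.

yes


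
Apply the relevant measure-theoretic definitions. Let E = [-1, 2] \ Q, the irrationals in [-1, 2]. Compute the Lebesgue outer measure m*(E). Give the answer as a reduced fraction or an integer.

The interval I = [-1, 2] has m(I) = 2 - (-1) = 3 (endpoints are measure-zero, so open/closed/half-open agree). Write I = (I cap Q) u (I \ Q). The rationals in I are countable, so m*(I cap Q) = 0 (cover each rational by intervals whose total length is arbitrarily small). By countable subadditivity m*(I) <= m*(I cap Q) + m*(I \ Q), hence m*(I \ Q) >= m(I) = 3. The reverse inequality m*(I \ Q) <= m*(I) = 3 is trivial since (I \ Q) is a subset of I. Therefore m*(I \ Q) = 3.

3


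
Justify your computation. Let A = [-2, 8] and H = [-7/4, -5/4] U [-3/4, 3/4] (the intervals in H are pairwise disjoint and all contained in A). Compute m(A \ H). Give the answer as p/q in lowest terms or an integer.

The ambient interval has length m(A) = 8 - (-2) = 10.
Since the holes are disjoint and sit inside A, by finite additivity
  m(H) = sum_i (b_i - a_i), and m(A \ H) = m(A) - m(H).
Computing the hole measures:
  m(H_1) = -5/4 - (-7/4) = 1/2.
  m(H_2) = 3/4 - (-3/4) = 3/2.
Summed: m(H) = 1/2 + 3/2 = 2.
So m(A \ H) = 10 - 2 = 8.

8


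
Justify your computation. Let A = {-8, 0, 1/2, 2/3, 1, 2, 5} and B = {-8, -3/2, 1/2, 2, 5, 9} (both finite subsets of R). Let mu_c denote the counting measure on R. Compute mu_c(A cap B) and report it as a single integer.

Counting measure on a finite set equals cardinality. mu_c(A cap B) = |A cap B| (elements appearing in both).
Enumerating the elements of A that also lie in B gives 4 element(s).
So mu_c(A cap B) = 4.

4


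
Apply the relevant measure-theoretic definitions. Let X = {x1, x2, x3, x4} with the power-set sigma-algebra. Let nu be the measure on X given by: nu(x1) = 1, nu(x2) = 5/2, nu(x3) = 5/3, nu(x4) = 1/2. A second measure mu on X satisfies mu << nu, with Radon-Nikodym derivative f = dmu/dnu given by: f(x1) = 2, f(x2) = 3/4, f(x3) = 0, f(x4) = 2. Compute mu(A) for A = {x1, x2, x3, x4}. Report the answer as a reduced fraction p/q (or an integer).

By the defining property of the Radon-Nikodym derivative, for every measurable set A,
  mu(A) = integral_A f dnu.
Since nu is a discrete measure concentrated on the atoms of X, the integral over A reduces to the sum
  mu(A) = sum_{x in A} f(x) * nu({x}).
Computing each term:
  x1: f(x1) * nu(x1) = 2 * 1 = 2.
  x2: f(x2) * nu(x2) = 3/4 * 5/2 = 15/8.
  x3: f(x3) * nu(x3) = 0 * 5/3 = 0.
  x4: f(x4) * nu(x4) = 2 * 1/2 = 1.
Summing: mu(A) = 2 + 15/8 + 0 + 1 = 39/8.

39/8


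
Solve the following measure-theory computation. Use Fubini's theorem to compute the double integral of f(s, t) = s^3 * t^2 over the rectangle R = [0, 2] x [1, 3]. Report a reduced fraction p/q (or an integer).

f(s, t) is a tensor product of a function of s and a function of t, and both factors are bounded continuous (hence Lebesgue integrable) on the rectangle, so Fubini's theorem applies:
  integral_R f d(m x m) = (integral_a1^b1 s^3 ds) * (integral_a2^b2 t^2 dt).
Inner integral in s: integral_{0}^{2} s^3 ds = (2^4 - 0^4)/4
  = 4.
Inner integral in t: integral_{1}^{3} t^2 dt = (3^3 - 1^3)/3
  = 26/3.
Product: (4) * (26/3) = 104/3.

104/3


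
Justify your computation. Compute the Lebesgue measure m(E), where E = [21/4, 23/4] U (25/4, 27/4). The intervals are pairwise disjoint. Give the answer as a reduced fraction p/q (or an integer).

For pairwise disjoint intervals, m(union_i I_i) = sum_i m(I_i),
and m is invariant under swapping open/closed endpoints (single points have measure 0).
So m(E) = sum_i (b_i - a_i).
  I_1 has length 23/4 - 21/4 = 1/2.
  I_2 has length 27/4 - 25/4 = 1/2.
Summing:
  m(E) = 1/2 + 1/2 = 1.

1


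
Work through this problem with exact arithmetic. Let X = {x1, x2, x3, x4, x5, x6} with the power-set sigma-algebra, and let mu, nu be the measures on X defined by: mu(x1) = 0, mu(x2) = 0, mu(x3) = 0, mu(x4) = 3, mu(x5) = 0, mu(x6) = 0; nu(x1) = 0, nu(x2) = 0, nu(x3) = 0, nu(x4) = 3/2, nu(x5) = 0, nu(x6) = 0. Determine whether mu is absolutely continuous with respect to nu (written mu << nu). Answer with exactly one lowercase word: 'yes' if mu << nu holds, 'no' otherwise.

mu << nu means: every nu-null measurable set is also mu-null; equivalently, for every atom x, if nu({x}) = 0 then mu({x}) = 0.
Checking each atom:
  x1: nu = 0, mu = 0 -> consistent with mu << nu.
  x2: nu = 0, mu = 0 -> consistent with mu << nu.
  x3: nu = 0, mu = 0 -> consistent with mu << nu.
  x4: nu = 3/2 > 0 -> no constraint.
  x5: nu = 0, mu = 0 -> consistent with mu << nu.
  x6: nu = 0, mu = 0 -> consistent with mu << nu.
No atom violates the condition. Therefore mu << nu.

yes


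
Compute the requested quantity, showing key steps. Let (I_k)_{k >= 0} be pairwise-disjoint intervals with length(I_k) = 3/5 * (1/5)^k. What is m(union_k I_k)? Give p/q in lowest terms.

By countable additivity of the Lebesgue measure on pairwise disjoint measurable sets,
  m(union_{k >= 0} I_k) = sum_{k >= 0} m(I_k) = sum_{k >= 0} a * r^k,
  with a = 3/5 and r = 1/5.
Since 0 < r = 1/5 < 1, the geometric series converges:
  sum_{k >= 0} a * r^k = a / (1 - r).
  = 3/5 / (1 - 1/5)
  = 3/5 / (4/5)
  = 3/4.

3/4


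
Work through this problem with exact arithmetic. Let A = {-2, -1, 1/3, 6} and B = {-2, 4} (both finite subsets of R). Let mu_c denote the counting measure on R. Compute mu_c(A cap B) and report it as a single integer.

Counting measure on a finite set equals cardinality. mu_c(A cap B) = |A cap B| (elements appearing in both).
Enumerating the elements of A that also lie in B gives 1 element(s).
So mu_c(A cap B) = 1.

1


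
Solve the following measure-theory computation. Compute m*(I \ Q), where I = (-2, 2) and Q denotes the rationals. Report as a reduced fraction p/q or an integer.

The interval I = (-2, 2) has m(I) = 2 - (-2) = 4 (endpoints are measure-zero, so open/closed/half-open agree). Write I = (I cap Q) u (I \ Q). The rationals in I are countable, so m*(I cap Q) = 0 (cover each rational by intervals whose total length is arbitrarily small). By countable subadditivity m*(I) <= m*(I cap Q) + m*(I \ Q), hence m*(I \ Q) >= m(I) = 4. The reverse inequality m*(I \ Q) <= m*(I) = 4 is trivial since (I \ Q) is a subset of I. Therefore m*(I \ Q) = 4.

4


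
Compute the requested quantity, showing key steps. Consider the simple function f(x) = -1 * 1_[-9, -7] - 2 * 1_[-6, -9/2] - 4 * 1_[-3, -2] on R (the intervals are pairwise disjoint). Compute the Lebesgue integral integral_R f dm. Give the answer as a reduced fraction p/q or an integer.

For a simple function f = sum_i c_i * 1_{A_i} with disjoint A_i,
  integral f dm = sum_i c_i * m(A_i).
Lengths of the A_i:
  m(A_1) = -7 - (-9) = 2.
  m(A_2) = -9/2 - (-6) = 3/2.
  m(A_3) = -2 - (-3) = 1.
Contributions c_i * m(A_i):
  (-1) * (2) = -2.
  (-2) * (3/2) = -3.
  (-4) * (1) = -4.
Total: -2 - 3 - 4 = -9.

-9


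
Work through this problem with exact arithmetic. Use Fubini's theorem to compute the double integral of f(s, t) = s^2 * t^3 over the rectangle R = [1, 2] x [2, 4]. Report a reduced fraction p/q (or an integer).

f(s, t) is a tensor product of a function of s and a function of t, and both factors are bounded continuous (hence Lebesgue integrable) on the rectangle, so Fubini's theorem applies:
  integral_R f d(m x m) = (integral_a1^b1 s^2 ds) * (integral_a2^b2 t^3 dt).
Inner integral in s: integral_{1}^{2} s^2 ds = (2^3 - 1^3)/3
  = 7/3.
Inner integral in t: integral_{2}^{4} t^3 dt = (4^4 - 2^4)/4
  = 60.
Product: (7/3) * (60) = 140.

140


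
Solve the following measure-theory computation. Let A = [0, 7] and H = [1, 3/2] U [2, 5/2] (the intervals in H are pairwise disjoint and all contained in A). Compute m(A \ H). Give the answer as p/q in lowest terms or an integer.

The ambient interval has length m(A) = 7 - 0 = 7.
Since the holes are disjoint and sit inside A, by finite additivity
  m(H) = sum_i (b_i - a_i), and m(A \ H) = m(A) - m(H).
Computing the hole measures:
  m(H_1) = 3/2 - 1 = 1/2.
  m(H_2) = 5/2 - 2 = 1/2.
Summed: m(H) = 1/2 + 1/2 = 1.
So m(A \ H) = 7 - 1 = 6.

6


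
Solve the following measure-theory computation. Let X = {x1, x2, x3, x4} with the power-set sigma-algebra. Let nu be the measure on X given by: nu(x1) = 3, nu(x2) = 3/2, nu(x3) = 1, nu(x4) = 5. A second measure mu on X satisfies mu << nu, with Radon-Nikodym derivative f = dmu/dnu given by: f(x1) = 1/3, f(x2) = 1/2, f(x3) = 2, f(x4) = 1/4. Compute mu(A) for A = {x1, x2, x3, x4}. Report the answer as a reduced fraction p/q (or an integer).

By the defining property of the Radon-Nikodym derivative, for every measurable set A,
  mu(A) = integral_A f dnu.
Since nu is a discrete measure concentrated on the atoms of X, the integral over A reduces to the sum
  mu(A) = sum_{x in A} f(x) * nu({x}).
Computing each term:
  x1: f(x1) * nu(x1) = 1/3 * 3 = 1.
  x2: f(x2) * nu(x2) = 1/2 * 3/2 = 3/4.
  x3: f(x3) * nu(x3) = 2 * 1 = 2.
  x4: f(x4) * nu(x4) = 1/4 * 5 = 5/4.
Summing: mu(A) = 1 + 3/4 + 2 + 5/4 = 5.

5
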